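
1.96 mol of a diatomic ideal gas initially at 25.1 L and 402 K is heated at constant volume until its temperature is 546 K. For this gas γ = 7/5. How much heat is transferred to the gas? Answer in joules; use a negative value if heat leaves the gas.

5870 J

P₁ = nRT₁/V₁ = 1.96×8.314×402/25.1 = 261 kPa.
Isochoric: V stays 25.1 L; P/T = const ⇒ T₂ = 546 K, P₂ = 354 kPa.
W = 0 (no volume change).
ΔU = nCvΔT = 1.96×20.8×(546−402) = 5870 J.
Q = ΔU = 5870 J.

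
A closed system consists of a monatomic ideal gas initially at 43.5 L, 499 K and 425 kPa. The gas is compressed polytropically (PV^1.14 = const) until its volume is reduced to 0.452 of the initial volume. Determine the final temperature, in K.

Polytropic n=1.14: T₂ = T₁(V₁/V₂)^(n−1) = 499×(2.21)^0.14 = 558 K; P₂ = P₁(V₁/V₂)^n = 1050 kPa.

558 K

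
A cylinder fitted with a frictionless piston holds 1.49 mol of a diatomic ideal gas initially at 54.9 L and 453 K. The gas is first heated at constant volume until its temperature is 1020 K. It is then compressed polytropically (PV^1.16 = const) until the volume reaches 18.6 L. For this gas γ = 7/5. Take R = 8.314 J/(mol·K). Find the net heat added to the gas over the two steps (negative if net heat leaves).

P₁ = nRT₁/V₁ = 1.49×8.314×453/54.9 = 102 kPa.
Step 1 — Isochoric: V stays 54.9 L; P/T = const ⇒ T₂ = 1020 K, P₂ = 230 kPa.
W = 0 (no volume change).
ΔU = nCvΔT = 1.49×20.8×(1020−453) = 17600 J.
Q = ΔU = 17600 J.
State after step 1: P = 230 kPa, V = 54.9 L, T = 1020 K.
Step 2 — Polytropic n=1.16: T₂ = T₁(V₁/V₂)^(n−1) = 1020×(2.95)^0.16 = 1210 K; P₂ = P₁(V₁/V₂)^n = 808 kPa.
W = (P₁V₁−P₂V₂)/(n−1) = (230×54.9−808×18.6)/0.16 = -14900 J.
ΔU = nCvΔT = 1.49×20.8×(1210−1020) = 5970 J.
Q = ΔU + W = -8960 J.
Net over both steps: W = -14900 J, Q = 8600 J, ΔU = 23500 J.

8600 J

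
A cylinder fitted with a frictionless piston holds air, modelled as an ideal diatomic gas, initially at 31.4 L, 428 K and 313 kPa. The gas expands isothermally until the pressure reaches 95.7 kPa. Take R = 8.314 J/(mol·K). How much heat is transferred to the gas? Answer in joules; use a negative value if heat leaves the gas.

11600 J

n = P₁V₁/(RT₁) = 313×31.4/(8.314×428) = 2.76 mol.
Isothermal: T stays 428 K; PV = const ⇒ V₂ = 103 L, P₂ = 95.7 kPa.
ΔU = 0 (ideal gas, T constant).
W = nRT ln(V₂/V₁) = 2.76×8.314×428×ln(3.27) = 11600 J.
Q = ΔU + W = 11600 J.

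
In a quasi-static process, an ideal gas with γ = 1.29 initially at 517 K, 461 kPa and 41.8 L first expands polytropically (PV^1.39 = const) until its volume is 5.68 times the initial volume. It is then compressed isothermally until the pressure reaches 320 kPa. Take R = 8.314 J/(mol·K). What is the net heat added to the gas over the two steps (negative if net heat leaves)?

-28400 J

n = P₁V₁/(RT₁) = 461×41.8/(8.314×517) = 4.48 mol.
Step 1 — Polytropic n=1.39: T₂ = T₁(V₁/V₂)^(n−1) = 517×(0.176)^0.39 = 263 K; P₂ = P₁(V₁/V₂)^n = 41.2 kPa.
W = (P₁V₁−P₂V₂)/(n−1) = (461×41.8−41.2×237)/0.39 = 24300 J.
ΔU = nCvΔT = 4.48×28.7×(263−517) = -32700 J.
Q = ΔU + W = -8380 J.
State after step 1: P = 41.2 kPa, V = 237 L, T = 263 K.
Step 2 — Isothermal: T stays 263 K; PV = const ⇒ V₂ = 30.6 L, P₂ = 320 kPa.
ΔU = 0 (ideal gas, T constant).
W = nRT ln(V₂/V₁) = 4.48×8.314×263×ln(0.129) = -20100 J.
Q = ΔU + W = -20100 J.
Net over both steps: W = 4260 J, Q = -28400 J, ΔU = -32700 J.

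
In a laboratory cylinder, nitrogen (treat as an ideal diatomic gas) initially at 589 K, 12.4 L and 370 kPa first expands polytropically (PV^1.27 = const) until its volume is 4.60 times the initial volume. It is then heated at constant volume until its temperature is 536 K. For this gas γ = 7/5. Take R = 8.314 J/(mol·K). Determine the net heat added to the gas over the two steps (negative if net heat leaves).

4710 J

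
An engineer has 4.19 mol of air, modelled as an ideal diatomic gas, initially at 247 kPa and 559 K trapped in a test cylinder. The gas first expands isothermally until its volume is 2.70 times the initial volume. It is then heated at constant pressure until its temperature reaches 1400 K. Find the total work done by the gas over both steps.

48600 J

V₁ = nRT₁/P₁ = 4.19×8.314×559/247 = 78.8 L.
Step 1 — Isothermal: T stays 559 K; PV = const ⇒ V₂ = 213 L, P₂ = 91.5 kPa.
ΔU = 0 (ideal gas, T constant).
W = nRT ln(V₂/V₁) = 4.19×8.314×559×ln(2.70) = 19300 J.
Q = ΔU + W = 19300 J.
State after step 1: P = 91.5 kPa, V = 213 L, T = 559 K.
Step 2 — Isobaric: P stays 91.5 kPa; V/T = const ⇒ T₂ = 1400 K, V₂ = 533 L.
W = PΔV = 91.5×(533−213) kPa·L = 29300 J.
ΔU = nCvΔT = 4.19×20.8×(1400−559) = 73200 J.
Q = ΔU + W = nCpΔT = 103000 J.
Net over both steps: W = 48600 J, Q = 122000 J, ΔU = 73200 J.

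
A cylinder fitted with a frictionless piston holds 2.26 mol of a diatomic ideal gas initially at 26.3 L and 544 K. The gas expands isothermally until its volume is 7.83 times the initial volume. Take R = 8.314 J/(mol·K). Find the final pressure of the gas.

49.6 kPa

P₁ = nRT₁/V₁ = 2.26×8.314×544/26.3 = 389 kPa.
Isothermal: T stays 544 K; PV = const ⇒ V₂ = 206 L, P₂ = 49.6 kPa.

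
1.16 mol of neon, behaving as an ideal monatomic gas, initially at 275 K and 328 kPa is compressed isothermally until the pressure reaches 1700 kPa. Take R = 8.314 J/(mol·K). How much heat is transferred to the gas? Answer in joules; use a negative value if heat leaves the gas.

-4360 J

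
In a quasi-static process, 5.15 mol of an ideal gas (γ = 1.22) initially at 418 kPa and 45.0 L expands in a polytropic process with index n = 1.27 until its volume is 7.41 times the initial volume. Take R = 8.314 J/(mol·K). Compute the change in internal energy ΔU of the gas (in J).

-35700 J

T₁ = P₁V₁/(nR) = 418×45.0/(5.15×8.314) = 439 K.
Polytropic n=1.27: T₂ = T₁(V₁/V₂)^(n−1) = 439×(0.135)^0.27 = 256 K; P₂ = P₁(V₁/V₂)^n = 32.8 kPa.
For an ideal gas ΔU = nCvΔT with Cv = R/(γ−1) = 37.8 J/(mol·K).
ΔU = 5.15×37.8×(256−439) = -35700 J.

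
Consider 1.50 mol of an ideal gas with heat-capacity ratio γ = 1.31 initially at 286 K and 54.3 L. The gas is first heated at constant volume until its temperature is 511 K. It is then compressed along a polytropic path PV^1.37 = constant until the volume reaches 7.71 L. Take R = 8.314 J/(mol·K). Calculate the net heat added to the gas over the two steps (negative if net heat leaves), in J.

P₁ = nRT₁/V₁ = 1.50×8.314×286/54.3 = 65.7 kPa.
Step 1 — Isochoric: V stays 54.3 L; P/T = const ⇒ T₂ = 511 K, P₂ = 117 kPa.
W = 0 (no volume change).
ΔU = nCvΔT = 1.50×26.8×(511−286) = 9050 J.
Q = ΔU = 9050 J.
State after step 1: P = 117 kPa, V = 54.3 L, T = 511 K.
Step 2 — Polytropic n=1.37: T₂ = T₁(V₁/V₂)^(n−1) = 511×(7.04)^0.37 = 1050 K; P₂ = P₁(V₁/V₂)^n = 1700 kPa.
W = (P₁V₁−P₂V₂)/(n−1) = (117×54.3−1700×7.71)/0.37 = -18200 J.
ΔU = nCvΔT = 1.50×26.8×(1050−511) = 21800 J.
Q = ΔU + W = 3530 J.
Net over both steps: W = -18200 J, Q = 12600 J, ΔU = 30800 J.

12600 J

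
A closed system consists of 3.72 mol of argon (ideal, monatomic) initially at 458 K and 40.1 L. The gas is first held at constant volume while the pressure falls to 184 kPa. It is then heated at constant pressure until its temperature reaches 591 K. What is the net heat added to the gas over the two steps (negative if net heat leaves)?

P₁ = nRT₁/V₁ = 3.72×8.314×458/40.1 = 353 kPa.
Step 1 — Isochoric: V stays 40.1 L; P/T = const ⇒ T₂ = 239 K, P₂ = 184 kPa.
W = 0 (no volume change).
ΔU = nCvΔT = 3.72×12.5×(239−458) = -10200 J.
Q = ΔU = -10200 J.
State after step 1: P = 184 kPa, V = 40.1 L, T = 239 K.
Step 2 — Isobaric: P stays 184 kPa; V/T = const ⇒ T₂ = 591 K, V₂ = 99.3 L.
W = PΔV = 184×(99.3−40.1) kPa·L = 10900 J.
ΔU = nCvΔT = 3.72×12.5×(591−239) = 16400 J.
Q = ΔU + W = nCpΔT = 27300 J.
Net over both steps: W = 10900 J, Q = 17100 J, ΔU = 6170 J.

17100 J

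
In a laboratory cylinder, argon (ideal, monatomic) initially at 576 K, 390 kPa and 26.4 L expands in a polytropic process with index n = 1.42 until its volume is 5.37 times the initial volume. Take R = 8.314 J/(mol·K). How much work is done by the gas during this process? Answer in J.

12400 J

n = P₁V₁/(RT₁) = 390×26.4/(8.314×576) = 2.15 mol.
Polytropic n=1.42: T₂ = T₁(V₁/V₂)^(n−1) = 576×(0.186)^0.42 = 284 K; P₂ = P₁(V₁/V₂)^n = 35.9 kPa.
W = (P₁V₁−P₂V₂)/(n−1) = (390×26.4−35.9×142)/0.42 = 12400 J.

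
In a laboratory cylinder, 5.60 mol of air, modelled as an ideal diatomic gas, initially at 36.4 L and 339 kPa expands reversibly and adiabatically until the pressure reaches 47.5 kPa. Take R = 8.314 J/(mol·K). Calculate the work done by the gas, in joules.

13300 J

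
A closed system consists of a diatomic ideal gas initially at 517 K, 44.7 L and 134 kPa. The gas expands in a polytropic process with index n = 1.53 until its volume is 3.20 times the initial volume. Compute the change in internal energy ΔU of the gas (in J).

-6890 J

n = P₁V₁/(RT₁) = 134×44.7/(8.314×517) = 1.39 mol.
Polytropic n=1.53: T₂ = T₁(V₁/V₂)^(n−1) = 517×(0.312)^0.53 = 279 K; P₂ = P₁(V₁/V₂)^n = 22.6 kPa.
For an ideal gas ΔU = nCvΔT with Cv = (5/2)R = 20.8 J/(mol·K).
ΔU = 1.39×20.8×(279−517) = -6890 J.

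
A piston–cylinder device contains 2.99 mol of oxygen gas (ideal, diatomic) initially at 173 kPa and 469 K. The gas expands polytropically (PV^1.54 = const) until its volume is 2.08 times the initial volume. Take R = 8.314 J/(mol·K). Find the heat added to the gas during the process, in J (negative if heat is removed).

-2470 J

V₁ = nRT₁/P₁ = 2.99×8.314×469/173 = 67.4 L.
Polytropic n=1.54: T₂ = T₁(V₁/V₂)^(n−1) = 469×(0.481)^0.54 = 316 K; P₂ = P₁(V₁/V₂)^n = 56.0 kPa.
W = (P₁V₁−P₂V₂)/(n−1) = (173×67.4−56.0×140)/0.54 = 7050 J.
ΔU = nCvΔT = 2.99×20.8×(316−469) = -9520 J.
Q = ΔU + W = -2470 J.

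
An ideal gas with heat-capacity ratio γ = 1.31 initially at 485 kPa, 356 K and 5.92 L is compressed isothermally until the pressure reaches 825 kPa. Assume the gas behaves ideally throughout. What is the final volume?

3.48 L

Isothermal: T stays 356 K; PV = const ⇒ V₂ = 3.48 L, P₂ = 825 kPa.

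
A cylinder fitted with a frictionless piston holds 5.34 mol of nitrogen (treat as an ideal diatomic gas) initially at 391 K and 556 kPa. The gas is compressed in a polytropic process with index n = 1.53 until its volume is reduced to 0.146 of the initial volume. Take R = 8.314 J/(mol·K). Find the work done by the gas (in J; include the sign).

-58100 J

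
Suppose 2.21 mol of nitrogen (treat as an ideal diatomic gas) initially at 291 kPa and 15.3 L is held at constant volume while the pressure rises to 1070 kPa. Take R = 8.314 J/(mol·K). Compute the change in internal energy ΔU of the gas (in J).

29800 J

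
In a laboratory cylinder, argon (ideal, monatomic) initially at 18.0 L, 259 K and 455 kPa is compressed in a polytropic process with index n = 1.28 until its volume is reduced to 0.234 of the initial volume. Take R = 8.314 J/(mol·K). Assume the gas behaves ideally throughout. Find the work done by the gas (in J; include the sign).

-14700 J

n = P₁V₁/(RT₁) = 455×18.0/(8.314×259) = 3.80 mol.
Polytropic n=1.28: T₂ = T₁(V₁/V₂)^(n−1) = 259×(4.27)^0.28 = 389 K; P₂ = P₁(V₁/V₂)^n = 2920 kPa.
W = (P₁V₁−P₂V₂)/(n−1) = (455×18.0−2920×4.21)/0.28 = -14700 J.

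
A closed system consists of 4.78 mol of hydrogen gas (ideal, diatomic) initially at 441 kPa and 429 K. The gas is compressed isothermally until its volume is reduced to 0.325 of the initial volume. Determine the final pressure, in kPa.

1360 kPa

V₁ = nRT₁/P₁ = 4.78×8.314×429/441 = 38.7 L.
Isothermal: T stays 429 K; PV = const ⇒ V₂ = 12.6 L, P₂ = 1360 kPa.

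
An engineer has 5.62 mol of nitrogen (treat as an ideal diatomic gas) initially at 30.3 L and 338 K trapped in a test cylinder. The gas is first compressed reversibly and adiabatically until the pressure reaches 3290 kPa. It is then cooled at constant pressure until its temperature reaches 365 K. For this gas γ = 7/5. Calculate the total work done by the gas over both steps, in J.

-37000 J

P₁ = nRT₁/V₁ = 5.62×8.314×338/30.3 = 521 kPa.
Step 1 — Adiabatic: T₂/T₁ = (P₂/P₁)^((γ−1)/γ) ⇒ T₂ = 338×(6.31)^0.286 = 572 K; V₂ = 8.13 L.
ΔU = nCvΔT = 5.62×20.8×(572−338) = 27400 J.
Q = 0 for an adiabatic process, so W = −ΔU = -27400 J.
State after step 1: P = 3290 kPa, V = 8.13 L, T = 572 K.
Step 2 — Isobaric: P stays 3290 kPa; V/T = const ⇒ T₂ = 365 K, V₂ = 5.18 L.
W = PΔV = 3290×(5.18−8.13) kPa·L = -9680 J.
ΔU = nCvΔT = 5.62×20.8×(365−572) = -24200 J.
Q = ΔU + W = nCpΔT = -33900 J.
Net over both steps: W = -37000 J, Q = -33900 J, ΔU = 3150 J.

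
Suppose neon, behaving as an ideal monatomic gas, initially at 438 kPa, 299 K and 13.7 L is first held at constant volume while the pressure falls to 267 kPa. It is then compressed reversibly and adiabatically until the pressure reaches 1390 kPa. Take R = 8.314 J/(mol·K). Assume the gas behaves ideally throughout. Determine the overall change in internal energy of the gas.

1610 J

n = P₁V₁/(RT₁) = 438×13.7/(8.314×299) = 2.41 mol.
Step 1 — Isochoric: V stays 13.7 L; P/T = const ⇒ T₂ = 182 K, P₂ = 267 kPa.
W = 0 (no volume change).
ΔU = nCvΔT = 2.41×12.5×(182−299) = -3510 J.
Q = ΔU = -3510 J.
State after step 1: P = 267 kPa, V = 13.7 L, T = 182 K.
Step 2 — Adiabatic: T₂/T₁ = (P₂/P₁)^((γ−1)/γ) ⇒ T₂ = 182×(5.21)^0.400 = 353 K; V₂ = 5.09 L.
ΔU = nCvΔT = 2.41×12.5×(353−182) = 5130 J.
Q = 0 for an adiabatic process, so W = −ΔU = -5130 J.
Net over both steps: W = -5130 J, Q = -3510 J, ΔU = 1610 J.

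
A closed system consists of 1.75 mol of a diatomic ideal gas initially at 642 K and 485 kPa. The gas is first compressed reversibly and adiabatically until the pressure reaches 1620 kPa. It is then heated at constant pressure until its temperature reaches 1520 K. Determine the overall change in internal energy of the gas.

31900 J

V₁ = nRT₁/P₁ = 1.75×8.314×642/485 = 19.3 L.
Step 1 — Adiabatic: T₂/T₁ = (P₂/P₁)^((γ−1)/γ) ⇒ T₂ = 642×(3.34)^0.286 = 906 K; V₂ = 8.14 L.
ΔU = nCvΔT = 1.75×20.8×(906−642) = 9610 J.
Q = 0 for an adiabatic process, so W = −ΔU = -9610 J.
State after step 1: P = 1620 kPa, V = 8.14 L, T = 906 K.
Step 2 — Isobaric: P stays 1620 kPa; V/T = const ⇒ T₂ = 1520 K, V₂ = 13.7 L.
W = PΔV = 1620×(13.7−8.14) kPa·L = 8930 J.
ΔU = nCvΔT = 1.75×20.8×(1520−906) = 22300 J.
Q = ΔU + W = nCpΔT = 31300 J.
Net over both steps: W = -675 J, Q = 31300 J, ΔU = 31900 J.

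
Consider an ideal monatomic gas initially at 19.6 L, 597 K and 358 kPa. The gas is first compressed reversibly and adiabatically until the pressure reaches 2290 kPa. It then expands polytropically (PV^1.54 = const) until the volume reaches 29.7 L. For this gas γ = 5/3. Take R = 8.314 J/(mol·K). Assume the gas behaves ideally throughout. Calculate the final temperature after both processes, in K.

n = P₁V₁/(RT₁) = 358×19.6/(8.314×597) = 1.41 mol.
Step 1 — Adiabatic: T₂/T₁ = (P₂/P₁)^((γ−1)/γ) ⇒ T₂ = 597×(6.40)^0.400 = 1250 K; V₂ = 6.44 L.
ΔU = nCvΔT = 1.41×12.5×(1250−597) = 11600 J.
Q = 0 for an adiabatic process, so W = −ΔU = -11600 J.
State after step 1: P = 2290 kPa, V = 6.44 L, T = 1250 K.
Step 2 — Polytropic n=1.54: T₂ = T₁(V₁/V₂)^(n−1) = 1250×(0.217)^0.54 = 549 K; P₂ = P₁(V₁/V₂)^n = 217 kPa.
W = (P₁V₁−P₂V₂)/(n−1) = (2290×6.44−217×29.7)/0.54 = 15300 J.
ΔU = nCvΔT = 1.41×12.5×(549−1250) = -12400 J.
Q = ΔU + W = 2920 J.
Net over both steps: W = 3760 J, Q = 2920 J, ΔU = -842 J.

549 K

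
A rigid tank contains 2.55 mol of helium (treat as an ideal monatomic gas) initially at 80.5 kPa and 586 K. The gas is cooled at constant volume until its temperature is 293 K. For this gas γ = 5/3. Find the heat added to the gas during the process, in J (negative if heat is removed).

V₁ = nRT₁/P₁ = 2.55×8.314×586/80.5 = 154 L.
Isochoric: V stays 154 L; P/T = const ⇒ T₂ = 293 K, P₂ = 40.2 kPa.
W = 0 (no volume change).
ΔU = nCvΔT = 2.55×12.5×(293−586) = -9320 J.
Q = ΔU = -9320 J.

-9320 J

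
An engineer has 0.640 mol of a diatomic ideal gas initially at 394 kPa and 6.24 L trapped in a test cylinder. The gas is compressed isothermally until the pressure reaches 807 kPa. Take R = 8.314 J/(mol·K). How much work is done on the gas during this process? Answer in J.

1760 J

T₁ = P₁V₁/(nR) = 394×6.24/(0.640×8.314) = 462 K.
Isothermal: T stays 462 K; PV = const ⇒ V₂ = 3.05 L, P₂ = 807 kPa.
W = nRT ln(V₂/V₁) = 0.640×8.314×462×ln(0.488) = -1760 J.
Work done on the gas = −W_by = 1760 J.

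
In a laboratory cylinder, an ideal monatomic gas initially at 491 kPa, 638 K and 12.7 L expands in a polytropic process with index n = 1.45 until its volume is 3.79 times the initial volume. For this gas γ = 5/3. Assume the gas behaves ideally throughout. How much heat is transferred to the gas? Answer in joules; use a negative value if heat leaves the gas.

n = P₁V₁/(RT₁) = 491×12.7/(8.314×638) = 1.18 mol.
Polytropic n=1.45: T₂ = T₁(V₁/V₂)^(n−1) = 638×(0.264)^0.45 = 350 K; P₂ = P₁(V₁/V₂)^n = 71.1 kPa.
W = (P₁V₁−P₂V₂)/(n−1) = (491×12.7−71.1×48.1)/0.45 = 6250 J.
ΔU = nCvΔT = 1.18×12.5×(350−638) = -4220 J.
Q = ΔU + W = 2030 J.

2030 J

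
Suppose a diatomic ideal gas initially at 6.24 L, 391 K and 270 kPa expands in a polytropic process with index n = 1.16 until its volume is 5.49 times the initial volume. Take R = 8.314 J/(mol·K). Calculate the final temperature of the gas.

298 K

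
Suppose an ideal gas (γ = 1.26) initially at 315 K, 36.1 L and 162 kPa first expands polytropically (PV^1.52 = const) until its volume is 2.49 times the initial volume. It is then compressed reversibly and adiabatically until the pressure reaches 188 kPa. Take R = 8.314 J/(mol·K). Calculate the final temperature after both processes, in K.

269 K

n = P₁V₁/(RT₁) = 162×36.1/(8.314×315) = 2.23 mol.
Step 1 — Polytropic n=1.52: T₂ = T₁(V₁/V₂)^(n−1) = 315×(0.402)^0.52 = 196 K; P₂ = P₁(V₁/V₂)^n = 40.5 kPa.
W = (P₁V₁−P₂V₂)/(n−1) = (162×36.1−40.5×89.9)/0.52 = 4250 J.
ΔU = nCvΔT = 2.23×32.0×(196−315) = -8500 J.
Q = ΔU + W = -4250 J.
State after step 1: P = 40.5 kPa, V = 89.9 L, T = 196 K.
Step 2 — Adiabatic: T₂/T₁ = (P₂/P₁)^((γ−1)/γ) ⇒ T₂ = 196×(4.64)^0.206 = 269 K; V₂ = 26.6 L.
ΔU = nCvΔT = 2.23×32.0×(269−196) = 5220 J.
Q = 0 for an adiabatic process, so W = −ΔU = -5220 J.
Net over both steps: W = -970 J, Q = -4250 J, ΔU = -3280 J.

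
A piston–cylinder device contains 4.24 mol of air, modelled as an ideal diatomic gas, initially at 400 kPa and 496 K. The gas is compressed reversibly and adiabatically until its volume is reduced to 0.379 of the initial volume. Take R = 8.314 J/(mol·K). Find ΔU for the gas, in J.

20700 J

V₁ = nRT₁/P₁ = 4.24×8.314×496/400 = 43.7 L.
Adiabatic: TV^(γ−1) = const ⇒ T₂ = 496×(2.64)^0.400 = 731 K; PV^γ = const ⇒ P₂ = 1560 kPa.
For an ideal gas ΔU = nCvΔT with Cv = (5/2)R = 20.8 J/(mol·K).
ΔU = 4.24×20.8×(731−496) = 20700 J.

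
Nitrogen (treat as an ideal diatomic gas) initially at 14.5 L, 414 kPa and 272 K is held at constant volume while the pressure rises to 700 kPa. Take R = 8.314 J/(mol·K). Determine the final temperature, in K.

Isochoric: V stays 14.5 L; P/T = const ⇒ T₂ = 460 K, P₂ = 700 kPa.

460 K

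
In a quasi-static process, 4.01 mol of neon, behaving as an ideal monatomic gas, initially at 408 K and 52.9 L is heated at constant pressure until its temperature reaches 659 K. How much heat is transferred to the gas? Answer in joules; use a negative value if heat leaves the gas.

P₁ = nRT₁/V₁ = 4.01×8.314×408/52.9 = 257 kPa.
Isobaric: P stays 257 kPa; V/T = const ⇒ T₂ = 659 K, V₂ = 85.4 L.
W = PΔV = 257×(85.4−52.9) kPa·L = 8370 J.
ΔU = nCvΔT = 4.01×12.5×(659−408) = 12600 J.
Q = ΔU + W = nCpΔT = 20900 J.

20900 J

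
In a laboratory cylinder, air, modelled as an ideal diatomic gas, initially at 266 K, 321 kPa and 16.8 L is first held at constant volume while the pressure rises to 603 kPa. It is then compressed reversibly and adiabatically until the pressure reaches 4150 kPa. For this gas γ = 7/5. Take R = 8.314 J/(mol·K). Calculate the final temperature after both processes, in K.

867 K

n = P₁V₁/(RT₁) = 321×16.8/(8.314×266) = 2.44 mol.
Step 1 — Isochoric: V stays 16.8 L; P/T = const ⇒ T₂ = 500 K, P₂ = 603 kPa.
W = 0 (no volume change).
ΔU = nCvΔT = 2.44×20.8×(500−266) = 11800 J.
Q = ΔU = 11800 J.
State after step 1: P = 603 kPa, V = 16.8 L, T = 500 K.
Step 2 — Adiabatic: T₂/T₁ = (P₂/P₁)^((γ−1)/γ) ⇒ T₂ = 500×(6.88)^0.286 = 867 K; V₂ = 4.24 L.
ΔU = nCvΔT = 2.44×20.8×(867−500) = 18600 J.
Q = 0 for an adiabatic process, so W = −ΔU = -18600 J.
Net over both steps: W = -18600 J, Q = 11800 J, ΔU = 30500 J.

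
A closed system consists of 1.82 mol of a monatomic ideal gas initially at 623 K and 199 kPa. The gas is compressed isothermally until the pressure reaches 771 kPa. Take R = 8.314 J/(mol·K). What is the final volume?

V₁ = nRT₁/P₁ = 1.82×8.314×623/199 = 47.4 L.
Isothermal: T stays 623 K; PV = const ⇒ V₂ = 12.2 L, P₂ = 771 kPa.

12.2 L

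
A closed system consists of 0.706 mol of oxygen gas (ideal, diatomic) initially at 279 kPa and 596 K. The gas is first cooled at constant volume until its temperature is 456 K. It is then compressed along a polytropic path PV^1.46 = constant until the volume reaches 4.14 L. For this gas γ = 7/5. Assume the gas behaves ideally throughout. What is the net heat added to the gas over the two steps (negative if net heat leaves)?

V₁ = nRT₁/P₁ = 0.706×8.314×596/279 = 12.5 L.
Step 1 — Isochoric: V stays 12.5 L; P/T = const ⇒ T₂ = 456 K, P₂ = 213 kPa.
W = 0 (no volume change).
ΔU = nCvΔT = 0.706×20.8×(456−596) = -2050 J.
Q = ΔU = -2050 J.
State after step 1: P = 213 kPa, V = 12.5 L, T = 456 K.
Step 2 — Polytropic n=1.46: T₂ = T₁(V₁/V₂)^(n−1) = 456×(3.03)^0.46 = 759 K; P₂ = P₁(V₁/V₂)^n = 1080 kPa.
W = (P₁V₁−P₂V₂)/(n−1) = (213×12.5−1080×4.14)/0.46 = -3870 J.
ΔU = nCvΔT = 0.706×20.8×(759−456) = 4450 J.
Q = ΔU + W = 580 J.
Net over both steps: W = -3870 J, Q = -1470 J, ΔU = 2390 J.

-1470 J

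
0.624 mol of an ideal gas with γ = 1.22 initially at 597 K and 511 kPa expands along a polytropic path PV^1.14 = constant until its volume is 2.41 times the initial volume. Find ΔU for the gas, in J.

-1630 J

V₁ = nRT₁/P₁ = 0.624×8.314×597/511 = 6.06 L.
Polytropic n=1.14: T₂ = T₁(V₁/V₂)^(n−1) = 597×(0.415)^0.14 = 528 K; P₂ = P₁(V₁/V₂)^n = 187 kPa.
For an ideal gas ΔU = nCvΔT with Cv = R/(γ−1) = 37.8 J/(mol·K).
ΔU = 0.624×37.8×(528−597) = -1630 J.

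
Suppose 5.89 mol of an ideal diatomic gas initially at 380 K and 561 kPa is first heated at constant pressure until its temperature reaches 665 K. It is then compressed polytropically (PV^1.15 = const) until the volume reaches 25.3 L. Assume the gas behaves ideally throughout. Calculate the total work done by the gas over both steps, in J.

V₁ = nRT₁/P₁ = 5.89×8.314×380/561 = 33.2 L.
Step 1 — Isobaric: P stays 561 kPa; V/T = const ⇒ T₂ = 665 K, V₂ = 58.0 L.
W = PΔV = 561×(58.0−33.2) kPa·L = 14000 J.
ΔU = nCvΔT = 5.89×20.8×(665−380) = 34900 J.
Q = ΔU + W = nCpΔT = 48800 J.
State after step 1: P = 561 kPa, V = 58.0 L, T = 665 K.
Step 2 — Polytropic n=1.15: T₂ = T₁(V₁/V₂)^(n−1) = 665×(2.29)^0.15 = 753 K; P₂ = P₁(V₁/V₂)^n = 1460 kPa.
W = (P₁V₁−P₂V₂)/(n−1) = (561×58.0−1460×25.3)/0.15 = -28800 J.
ΔU = nCvΔT = 5.89×20.8×(753−665) = 10800 J.
Q = ΔU + W = -18000 J.
Net over both steps: W = -14800 J, Q = 30800 J, ΔU = 45700 J.

-14800 J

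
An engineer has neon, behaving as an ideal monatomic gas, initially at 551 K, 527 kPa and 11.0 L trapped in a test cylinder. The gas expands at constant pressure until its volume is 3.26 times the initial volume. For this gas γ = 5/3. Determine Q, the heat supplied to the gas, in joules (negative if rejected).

32800 J

n = P₁V₁/(RT₁) = 527×11.0/(8.314×551) = 1.27 mol.
Isobaric: P stays 527 kPa; V/T = const ⇒ T₂ = 1800 K, V₂ = 35.9 L.
W = PΔV = 527×(35.9−11.0) kPa·L = 13100 J.
ΔU = nCvΔT = 1.27×12.5×(1800−551) = 19700 J.
Q = ΔU + W = nCpΔT = 32800 J.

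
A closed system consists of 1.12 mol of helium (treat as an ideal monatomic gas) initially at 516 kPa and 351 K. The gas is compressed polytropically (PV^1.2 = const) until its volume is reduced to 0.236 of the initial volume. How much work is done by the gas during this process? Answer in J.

-5470 J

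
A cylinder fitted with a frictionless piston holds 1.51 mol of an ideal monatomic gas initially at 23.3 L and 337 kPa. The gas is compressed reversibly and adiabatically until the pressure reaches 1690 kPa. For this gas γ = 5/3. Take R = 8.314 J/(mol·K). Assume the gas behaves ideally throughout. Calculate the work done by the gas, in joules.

-10700 J

T₁ = P₁V₁/(nR) = 337×23.3/(1.51×8.314) = 625 K.
Adiabatic: T₂/T₁ = (P₂/P₁)^((γ−1)/γ) ⇒ T₂ = 625×(5.01)^0.400 = 1190 K; V₂ = 8.86 L.
ΔU = nCvΔT = 1.51×12.5×(1190−625) = 10700 J.
Q = 0 for an adiabatic process, so W = −ΔU = -10700 J.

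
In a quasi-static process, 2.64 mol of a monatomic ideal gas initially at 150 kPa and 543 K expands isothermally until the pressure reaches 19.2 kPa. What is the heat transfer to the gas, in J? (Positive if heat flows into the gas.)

24500 J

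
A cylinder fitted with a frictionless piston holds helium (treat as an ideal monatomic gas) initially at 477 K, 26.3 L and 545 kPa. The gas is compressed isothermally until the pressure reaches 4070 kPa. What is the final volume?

3.52 L

Isothermal: T stays 477 K; PV = const ⇒ V₂ = 3.52 L, P₂ = 4070 kPa.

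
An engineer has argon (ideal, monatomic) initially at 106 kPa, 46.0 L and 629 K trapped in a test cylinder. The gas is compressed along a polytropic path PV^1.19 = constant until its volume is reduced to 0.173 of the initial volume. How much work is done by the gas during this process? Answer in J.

-10200 J

n = P₁V₁/(RT₁) = 106×46.0/(8.314×629) = 0.932 mol.
Polytropic n=1.19: T₂ = T₁(V₁/V₂)^(n−1) = 629×(5.78)^0.19 = 878 K; P₂ = P₁(V₁/V₂)^n = 855 kPa.
W = (P₁V₁−P₂V₂)/(n−1) = (106×46.0−855×7.96)/0.19 = -10200 J.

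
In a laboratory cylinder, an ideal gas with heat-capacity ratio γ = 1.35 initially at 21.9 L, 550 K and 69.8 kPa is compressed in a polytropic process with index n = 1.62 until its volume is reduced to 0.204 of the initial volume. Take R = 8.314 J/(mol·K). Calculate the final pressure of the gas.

917 kPa

Polytropic n=1.62: T₂ = T₁(V₁/V₂)^(n−1) = 550×(4.90)^0.62 = 1470 K; P₂ = P₁(V₁/V₂)^n = 917 kPa.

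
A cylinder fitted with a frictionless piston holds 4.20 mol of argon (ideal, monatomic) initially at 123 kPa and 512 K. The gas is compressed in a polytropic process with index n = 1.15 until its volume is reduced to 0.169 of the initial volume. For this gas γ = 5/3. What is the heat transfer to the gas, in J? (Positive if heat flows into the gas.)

-28200 J

V₁ = nRT₁/P₁ = 4.20×8.314×512/123 = 145 L.
Polytropic n=1.15: T₂ = T₁(V₁/V₂)^(n−1) = 512×(5.92)^0.15 = 668 K; P₂ = P₁(V₁/V₂)^n = 950 kPa.
W = (P₁V₁−P₂V₂)/(n−1) = (123×145−950×24.6)/0.15 = -36400 J.
ΔU = nCvΔT = 4.20×12.5×(668−512) = 8200 J.
Q = ΔU + W = -28200 J.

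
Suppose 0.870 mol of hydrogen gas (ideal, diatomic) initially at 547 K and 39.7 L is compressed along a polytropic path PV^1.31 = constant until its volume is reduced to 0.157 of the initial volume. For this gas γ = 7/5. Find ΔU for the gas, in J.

P₁ = nRT₁/V₁ = 0.870×8.314×547/39.7 = 99.7 kPa.
Polytropic n=1.31: T₂ = T₁(V₁/V₂)^(n−1) = 547×(6.37)^0.31 = 971 K; P₂ = P₁(V₁/V₂)^n = 1130 kPa.
For an ideal gas ΔU = nCvΔT with Cv = (5/2)R = 20.8 J/(mol·K).
ΔU = 0.870×20.8×(971−547) = 7670 J.

7670 J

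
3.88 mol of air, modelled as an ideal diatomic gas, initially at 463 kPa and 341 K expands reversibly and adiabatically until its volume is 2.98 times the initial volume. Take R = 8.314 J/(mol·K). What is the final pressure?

100 kPa

V₁ = nRT₁/P₁ = 3.88×8.314×341/463 = 23.8 L.
Adiabatic: TV^(γ−1) = const ⇒ T₂ = 341×(0.336)^0.400 = 220 K; PV^γ = const ⇒ P₂ = 100 kPa.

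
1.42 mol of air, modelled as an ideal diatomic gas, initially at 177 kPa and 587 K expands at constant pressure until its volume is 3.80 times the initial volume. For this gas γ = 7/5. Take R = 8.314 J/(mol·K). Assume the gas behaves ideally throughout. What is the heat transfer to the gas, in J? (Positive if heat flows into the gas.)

V₁ = nRT₁/P₁ = 1.42×8.314×587/177 = 39.2 L.
Isobaric: P stays 177 kPa; V/T = const ⇒ T₂ = 2230 K, V₂ = 149 L.
W = PΔV = 177×(149−39.2) kPa·L = 19400 J.
ΔU = nCvΔT = 1.42×20.8×(2230−587) = 48500 J.
Q = ΔU + W = nCpΔT = 67900 J.

67900 J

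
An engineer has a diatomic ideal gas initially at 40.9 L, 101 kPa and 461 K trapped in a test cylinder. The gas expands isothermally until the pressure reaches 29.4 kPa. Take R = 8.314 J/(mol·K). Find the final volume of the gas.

141 L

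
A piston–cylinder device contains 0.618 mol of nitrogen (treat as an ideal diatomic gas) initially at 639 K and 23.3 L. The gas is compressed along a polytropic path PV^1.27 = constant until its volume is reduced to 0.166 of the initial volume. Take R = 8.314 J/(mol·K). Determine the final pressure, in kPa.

P₁ = nRT₁/V₁ = 0.618×8.314×639/23.3 = 141 kPa.
Polytropic n=1.27: T₂ = T₁(V₁/V₂)^(n−1) = 639×(6.02)^0.27 = 1040 K; P₂ = P₁(V₁/V₂)^n = 1380 kPa.

1380 kPa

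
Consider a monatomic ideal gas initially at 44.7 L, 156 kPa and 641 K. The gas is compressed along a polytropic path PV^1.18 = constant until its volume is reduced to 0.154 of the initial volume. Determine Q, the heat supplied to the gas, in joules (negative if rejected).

-11300 J

n = P₁V₁/(RT₁) = 156×44.7/(8.314×641) = 1.31 mol.
Polytropic n=1.18: T₂ = T₁(V₁/V₂)^(n−1) = 641×(6.49)^0.18 = 898 K; P₂ = P₁(V₁/V₂)^n = 1420 kPa.
W = (P₁V₁−P₂V₂)/(n−1) = (156×44.7−1420×6.88)/0.18 = -15500 J.
ΔU = nCvΔT = 1.31×12.5×(898−641) = 4190 J.
Q = ΔU + W = -11300 J.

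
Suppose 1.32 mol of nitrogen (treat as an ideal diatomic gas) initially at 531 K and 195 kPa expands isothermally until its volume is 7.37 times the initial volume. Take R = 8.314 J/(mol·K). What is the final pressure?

V₁ = nRT₁/P₁ = 1.32×8.314×531/195 = 29.9 L.
Isothermal: T stays 531 K; PV = const ⇒ V₂ = 220 L, P₂ = 26.5 kPa.

26.5 kPa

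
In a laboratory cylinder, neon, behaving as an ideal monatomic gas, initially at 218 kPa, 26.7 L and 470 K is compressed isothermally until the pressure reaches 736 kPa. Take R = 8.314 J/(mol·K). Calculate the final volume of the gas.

7.91 L

Isothermal: T stays 470 K; PV = const ⇒ V₂ = 7.91 L, P₂ = 736 kPa.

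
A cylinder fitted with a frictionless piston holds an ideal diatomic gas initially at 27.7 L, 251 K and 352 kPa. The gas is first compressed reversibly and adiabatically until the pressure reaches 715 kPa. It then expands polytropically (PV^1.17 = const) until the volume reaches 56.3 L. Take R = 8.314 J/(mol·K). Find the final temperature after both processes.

250 K

n = P₁V₁/(RT₁) = 352×27.7/(8.314×251) = 4.67 mol.
Step 1 — Adiabatic: T₂/T₁ = (P₂/P₁)^((γ−1)/γ) ⇒ T₂ = 251×(2.03)^0.286 = 307 K; V₂ = 16.7 L.
ΔU = nCvΔT = 4.67×20.8×(307−251) = 5470 J.
Q = 0 for an adiabatic process, so W = −ΔU = -5470 J.
State after step 1: P = 715 kPa, V = 16.7 L, T = 307 K.
Step 2 — Polytropic n=1.17: T₂ = T₁(V₁/V₂)^(n−1) = 307×(0.297)^0.17 = 250 K; P₂ = P₁(V₁/V₂)^n = 172 kPa.
W = (P₁V₁−P₂V₂)/(n−1) = (715×16.7−172×56.3)/0.17 = 13100 J.
ΔU = nCvΔT = 4.67×20.8×(250−307) = -5570 J.
Q = ΔU + W = 7540 J.
Net over both steps: W = 7640 J, Q = 7540 J, ΔU = -101 J.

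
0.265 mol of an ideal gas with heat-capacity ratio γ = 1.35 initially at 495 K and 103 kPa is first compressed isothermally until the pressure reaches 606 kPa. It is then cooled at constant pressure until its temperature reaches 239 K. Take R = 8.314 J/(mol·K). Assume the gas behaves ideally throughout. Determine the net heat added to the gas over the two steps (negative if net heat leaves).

V₁ = nRT₁/P₁ = 0.265×8.314×495/103 = 10.6 L.
Step 1 — Isothermal: T stays 495 K; PV = const ⇒ V₂ = 1.80 L, P₂ = 606 kPa.
ΔU = 0 (ideal gas, T constant).
W = nRT ln(V₂/V₁) = 0.265×8.314×495×ln(0.170) = -1930 J.
Q = ΔU + W = -1930 J.
State after step 1: P = 606 kPa, V = 1.80 L, T = 495 K.
Step 2 — Isobaric: P stays 606 kPa; V/T = const ⇒ T₂ = 239 K, V₂ = 0.869 L.
W = PΔV = 606×(0.869−1.80) kPa·L = -564 J.
ΔU = nCvΔT = 0.265×23.8×(239−495) = -1610 J.
Q = ΔU + W = nCpΔT = -2180 J.
Net over both steps: W = -2500 J, Q = -4110 J, ΔU = -1610 J.

-4110 J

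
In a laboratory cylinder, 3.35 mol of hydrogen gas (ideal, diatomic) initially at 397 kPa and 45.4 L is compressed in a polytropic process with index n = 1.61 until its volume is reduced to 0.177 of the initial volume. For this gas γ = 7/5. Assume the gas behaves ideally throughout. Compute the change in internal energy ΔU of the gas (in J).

T₁ = P₁V₁/(nR) = 397×45.4/(3.35×8.314) = 647 K.
Polytropic n=1.61: T₂ = T₁(V₁/V₂)^(n−1) = 647×(5.65)^0.61 = 1860 K; P₂ = P₁(V₁/V₂)^n = 6450 kPa.
For an ideal gas ΔU = nCvΔT with Cv = (5/2)R = 20.8 J/(mol·K).
ΔU = 3.35×20.8×(1860−647) = 84500 J.

84500 J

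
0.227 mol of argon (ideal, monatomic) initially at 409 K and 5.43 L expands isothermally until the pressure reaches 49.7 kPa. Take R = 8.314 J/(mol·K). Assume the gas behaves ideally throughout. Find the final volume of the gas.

15.5 L

P₁ = nRT₁/V₁ = 0.227×8.314×409/5.43 = 142 kPa.
Isothermal: T stays 409 K; PV = const ⇒ V₂ = 15.5 L, P₂ = 49.7 kPa.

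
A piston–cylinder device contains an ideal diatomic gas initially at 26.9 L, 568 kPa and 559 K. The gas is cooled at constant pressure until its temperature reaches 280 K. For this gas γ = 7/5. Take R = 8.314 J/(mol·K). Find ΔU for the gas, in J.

n = P₁V₁/(RT₁) = 568×26.9/(8.314×559) = 3.29 mol.
Isobaric: P stays 568 kPa; V/T = const ⇒ T₂ = 280 K, V₂ = 13.5 L.
For an ideal gas ΔU = nCvΔT with Cv = (5/2)R = 20.8 J/(mol·K).
ΔU = 3.29×20.8×(280−559) = -19100 J.

-19100 J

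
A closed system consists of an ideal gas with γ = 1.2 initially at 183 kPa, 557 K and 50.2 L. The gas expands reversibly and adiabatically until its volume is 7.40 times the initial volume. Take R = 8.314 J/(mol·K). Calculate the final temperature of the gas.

373 K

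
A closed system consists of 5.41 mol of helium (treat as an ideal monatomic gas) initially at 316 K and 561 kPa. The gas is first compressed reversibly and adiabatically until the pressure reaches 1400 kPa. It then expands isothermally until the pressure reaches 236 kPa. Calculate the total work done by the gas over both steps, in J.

V₁ = nRT₁/P₁ = 5.41×8.314×316/561 = 25.3 L.
Step 1 — Adiabatic: T₂/T₁ = (P₂/P₁)^((γ−1)/γ) ⇒ T₂ = 316×(2.50)^0.400 = 456 K; V₂ = 14.6 L.
ΔU = nCvΔT = 5.41×12.5×(456−316) = 9420 J.
Q = 0 for an adiabatic process, so W = −ΔU = -9420 J.
State after step 1: P = 1400 kPa, V = 14.6 L, T = 456 K.
Step 2 — Isothermal: T stays 456 K; PV = const ⇒ V₂ = 86.8 L, P₂ = 236 kPa.
ΔU = 0 (ideal gas, T constant).
W = nRT ln(V₂/V₁) = 5.41×8.314×456×ln(5.93) = 36500 J.
Q = ΔU + W = 36500 J.
Net over both steps: W = 27100 J, Q = 36500 J, ΔU = 9420 J.

27100 J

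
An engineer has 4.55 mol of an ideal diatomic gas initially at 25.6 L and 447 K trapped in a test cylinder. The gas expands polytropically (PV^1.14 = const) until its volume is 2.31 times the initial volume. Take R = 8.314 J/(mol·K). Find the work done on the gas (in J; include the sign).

P₁ = nRT₁/V₁ = 4.55×8.314×447/25.6 = 661 kPa.
Polytropic n=1.14: T₂ = T₁(V₁/V₂)^(n−1) = 447×(0.433)^0.14 = 398 K; P₂ = P₁(V₁/V₂)^n = 254 kPa.
W = (P₁V₁−P₂V₂)/(n−1) = (661×25.6−254×59.1)/0.14 = 13400 J.
Work done on the gas = −W_by = -13400 J.

-13400 J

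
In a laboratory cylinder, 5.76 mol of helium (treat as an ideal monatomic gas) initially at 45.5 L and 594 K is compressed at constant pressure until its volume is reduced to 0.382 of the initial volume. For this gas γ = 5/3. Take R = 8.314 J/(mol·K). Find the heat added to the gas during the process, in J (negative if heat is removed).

P₁ = nRT₁/V₁ = 5.76×8.314×594/45.5 = 625 kPa.
Isobaric: P stays 625 kPa; V/T = const ⇒ T₂ = 227 K, V₂ = 17.4 L.
W = PΔV = 625×(17.4−45.5) kPa·L = -17600 J.
ΔU = nCvΔT = 5.76×12.5×(227−594) = -26400 J.
Q = ΔU + W = nCpΔT = -43900 J.

-43900 J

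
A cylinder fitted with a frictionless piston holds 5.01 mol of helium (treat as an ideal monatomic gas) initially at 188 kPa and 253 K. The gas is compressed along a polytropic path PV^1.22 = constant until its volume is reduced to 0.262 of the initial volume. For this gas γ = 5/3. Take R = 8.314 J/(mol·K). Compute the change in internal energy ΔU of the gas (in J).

5420 J

V₁ = nRT₁/P₁ = 5.01×8.314×253/188 = 56.1 L.
Polytropic n=1.22: T₂ = T₁(V₁/V₂)^(n−1) = 253×(3.82)^0.22 = 340 K; P₂ = P₁(V₁/V₂)^n = 963 kPa.
For an ideal gas ΔU = nCvΔT with Cv = (3/2)R = 12.5 J/(mol·K).
ΔU = 5.01×12.5×(340−253) = 5420 J.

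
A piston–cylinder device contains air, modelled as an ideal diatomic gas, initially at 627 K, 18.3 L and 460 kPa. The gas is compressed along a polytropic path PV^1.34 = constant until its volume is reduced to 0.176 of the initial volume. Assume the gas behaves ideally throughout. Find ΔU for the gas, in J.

n = P₁V₁/(RT₁) = 460×18.3/(8.314×627) = 1.61 mol.
Polytropic n=1.34: T₂ = T₁(V₁/V₂)^(n−1) = 627×(5.68)^0.34 = 1130 K; P₂ = P₁(V₁/V₂)^n = 4720 kPa.
For an ideal gas ΔU = nCvΔT with Cv = (5/2)R = 20.8 J/(mol·K).
ΔU = 1.61×20.8×(1130−627) = 16900 J.

16900 J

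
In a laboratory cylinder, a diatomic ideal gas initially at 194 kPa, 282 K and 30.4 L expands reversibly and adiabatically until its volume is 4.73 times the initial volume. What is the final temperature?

151 K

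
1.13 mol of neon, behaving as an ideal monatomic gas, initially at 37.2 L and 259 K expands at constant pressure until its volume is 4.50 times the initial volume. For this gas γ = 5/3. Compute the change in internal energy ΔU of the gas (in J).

12800 J

P₁ = nRT₁/V₁ = 1.13×8.314×259/37.2 = 65.4 kPa.
Isobaric: P stays 65.4 kPa; V/T = const ⇒ T₂ = 1170 K, V₂ = 167 L.
For an ideal gas ΔU = nCvΔT with Cv = (3/2)R = 12.5 J/(mol·K).
ΔU = 1.13×12.5×(1170−259) = 12800 J.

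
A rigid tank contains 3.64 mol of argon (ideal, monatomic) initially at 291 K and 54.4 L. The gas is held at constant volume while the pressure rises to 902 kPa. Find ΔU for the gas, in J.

P₁ = nRT₁/V₁ = 3.64×8.314×291/54.4 = 162 kPa.
Isochoric: V stays 54.4 L; P/T = const ⇒ T₂ = 1620 K, P₂ = 902 kPa.
For an ideal gas ΔU = nCvΔT with Cv = (3/2)R = 12.5 J/(mol·K).
ΔU = 3.64×12.5×(1620−291) = 60400 J.

60400 J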